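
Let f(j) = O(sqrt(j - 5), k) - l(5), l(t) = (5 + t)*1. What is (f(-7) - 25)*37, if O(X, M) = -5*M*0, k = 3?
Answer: -1295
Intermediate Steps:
O(X, M) = 0
l(t) = 5 + t
f(j) = -10 (f(j) = 0 - (5 + 5) = 0 - 1*10 = 0 - 10 = -10)
(f(-7) - 25)*37 = (-10 - 25)*37 = -35*37 = -1295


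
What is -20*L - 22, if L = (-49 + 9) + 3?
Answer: 718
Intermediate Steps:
L = -37 (L = -40 + 3 = -37)
-20*L - 22 = -20*(-37) - 22 = 740 - 22 = 718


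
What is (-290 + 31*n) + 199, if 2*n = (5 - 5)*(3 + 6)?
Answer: -91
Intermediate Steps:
n = 0 (n = ((5 - 5)*(3 + 6))/2 = (0*9)/2 = (1/2)*0 = 0)
(-290 + 31*n) + 199 = (-290 + 31*0) + 199 = (-290 + 0) + 199 = -290 + 199 = -91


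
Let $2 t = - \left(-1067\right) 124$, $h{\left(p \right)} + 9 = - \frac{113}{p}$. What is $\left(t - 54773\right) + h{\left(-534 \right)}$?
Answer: $\frac{6072761}{534} \approx 11372.0$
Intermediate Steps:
$h{\left(p \right)} = -9 - \frac{113}{p}$
$t = 66154$ ($t = \frac{\left(-1\right) \left(\left(-1067\right) 124\right)}{2} = \frac{\left(-1\right) \left(-132308\right)}{2} = \frac{1}{2} \cdot 132308 = 66154$)
$\left(t - 54773\right) + h{\left(-534 \right)} = \left(66154 - 54773\right) - \left(9 + \frac{113}{-534}\right) = 11381 - \frac{4693}{534} = \frac{6072761}{534}$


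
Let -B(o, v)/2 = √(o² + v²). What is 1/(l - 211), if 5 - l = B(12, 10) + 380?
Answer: -293/171210 - √61/85605 ≈ -0.0018026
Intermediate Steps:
B(o, v) = -2*√(o² + v²)
l = -375 + 4*√61 (l = 5 - (-2*√(12² + 10²) + 380) = 5 - (-2*√(144 + 100) + 380) = 5 - (-4*√61 + 380) = 5 - (380 - 4*√61) = 5 + (-380 + 4*√61) = -375 + 4*√61 ≈ -343.76)
1/(l - 211) = 1/((-375 + 4*√61) - 211) = 1/(-586 + 4*√61)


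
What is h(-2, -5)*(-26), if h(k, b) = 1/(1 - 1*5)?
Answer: 13/2 ≈ 6.5000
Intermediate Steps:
h(k, b) = -1/4 (h(k, b) = 1/(1 - 5) = 1/(-4) = -1/4)
h(-2, -5)*(-26) = -1/4*(-26) = 13/2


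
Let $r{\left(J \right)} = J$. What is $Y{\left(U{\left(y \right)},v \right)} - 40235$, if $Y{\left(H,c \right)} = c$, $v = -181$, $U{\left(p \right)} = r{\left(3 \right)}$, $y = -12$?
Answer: $-40416$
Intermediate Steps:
$U{\left(p \right)} = 3$
$Y{\left(U{\left(y \right)},v \right)} - 40235 = -181 - 40235 = -40416$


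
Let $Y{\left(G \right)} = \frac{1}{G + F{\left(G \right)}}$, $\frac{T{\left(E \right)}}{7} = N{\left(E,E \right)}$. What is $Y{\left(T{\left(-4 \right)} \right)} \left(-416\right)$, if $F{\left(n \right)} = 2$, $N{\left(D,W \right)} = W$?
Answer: $16$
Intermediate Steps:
$T{\left(E \right)} = 7 E$
$Y{\left(G \right)} = \frac{1}{2 + G}$ ($Y{\left(G \right)} = \frac{1}{G + 2} = \frac{1}{2 + G}$)
$Y{\left(T{\left(-4 \right)} \right)} \left(-416\right) = \frac{1}{2 + 7 \left(-4\right)} \left(-416\right) = \frac{1}{2 - 28} \left(-416\right) = \frac{1}{-26} \left(-416\right) = \left(- \frac{1}{26}\right) \left(-416\right) = 16$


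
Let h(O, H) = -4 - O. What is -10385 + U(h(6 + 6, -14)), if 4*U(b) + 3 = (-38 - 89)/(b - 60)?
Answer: -3157141/304 ≈ -10385.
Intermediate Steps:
U(b) = -3/4 - 127/(4*(-60 + b)) (U(b) = -3/4 + ((-38 - 89)/(b - 60))/4 = -3/4 + (-127/(-60 + b))/4 = -3/4 - 127/(4*(-60 + b)))
-10385 + U(h(6 + 6, -14)) = -10385 + (53 - 3*(-4 - (6 + 6)))/(4*(-60 + (-4 - (6 + 6)))) = -10385 + (53 - 3*(-4 - 1*12))/(4*(-60 + (-4 - 1*12))) = -10385 + (53 - 3*(-4 - 12))/(4*(-60 + (-4 - 12))) = -10385 + (53 - 3*(-16))/(4*(-60 - 16)) = -10385 + (1/4)*(53 + 48)/(-76) = -10385 + (1/4)*(-1/76)*101 = -10385 - 101/304 = -3157141/304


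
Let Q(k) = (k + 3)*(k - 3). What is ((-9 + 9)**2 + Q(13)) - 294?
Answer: -134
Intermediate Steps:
Q(k) = (-3 + k)*(3 + k) (Q(k) = (3 + k)*(-3 + k) = (-3 + k)*(3 + k))
((-9 + 9)**2 + Q(13)) - 294 = ((-9 + 9)**2 + (-9 + 13**2)) - 294 = (0**2 + (-9 + 169)) - 294 = (0 + 160) - 294 = 160 - 294 = -134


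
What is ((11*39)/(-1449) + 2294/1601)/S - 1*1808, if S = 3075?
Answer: -4299143287741/2377845225 ≈ -1808.0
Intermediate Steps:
((11*39)/(-1449) + 2294/1601)/S - 1*1808 = ((11*39)/(-1449) + 2294/1601)/3075 - 1*1808 = (429*(-1/1449) + 2294*(1/1601))*(1/3075) - 1808 = (-143/483 + 2294/1601)*(1/3075) - 1808 = (879059/773283)*(1/3075) - 1808 = 879059/2377845225 - 1808 = -4299143287741/2377845225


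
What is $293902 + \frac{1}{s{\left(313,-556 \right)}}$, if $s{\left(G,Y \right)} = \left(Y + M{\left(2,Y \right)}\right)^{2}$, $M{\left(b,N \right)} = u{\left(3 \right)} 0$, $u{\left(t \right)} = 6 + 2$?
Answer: $\frac{90855688673}{309136} \approx 2.939 \cdot 10^{5}$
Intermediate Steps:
$u{\left(t \right)} = 8$
$M{\left(b,N \right)} = 0$ ($M{\left(b,N \right)} = 8 \cdot 0 = 0$)
$s{\left(G,Y \right)} = Y^{2}$ ($s{\left(G,Y \right)} = \left(Y + 0\right)^{2} = Y^{2}$)
$293902 + \frac{1}{s{\left(313,-556 \right)}} = 293902 + \frac{1}{\left(-556\right)^{2}} = 293902 + \frac{1}{309136} = \frac{90855688673}{309136}$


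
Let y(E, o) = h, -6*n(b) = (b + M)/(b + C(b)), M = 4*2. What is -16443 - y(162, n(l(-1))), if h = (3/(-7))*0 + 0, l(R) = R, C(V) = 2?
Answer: -16443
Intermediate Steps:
M = 8
h = 0 (h = (3*(-⅐))*0 + 0 = -3/7*0 + 0 = 0 + 0 = 0)
n(b) = -(8 + b)/(6*(2 + b)) (n(b) = -(b + 8)/(6*(b + 2)) = -(8 + b)/(6*(2 + b)))
y(E, o) = 0
-16443 - y(162, n(l(-1))) = -16443 - 1*0 = -16443 + 0 = -16443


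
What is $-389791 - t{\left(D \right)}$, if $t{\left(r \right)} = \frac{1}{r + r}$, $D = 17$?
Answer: $- \frac{13252895}{34} \approx -3.8979 \cdot 10^{5}$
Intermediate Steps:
$t{\left(r \right)} = \frac{1}{2 r}$
$-389791 - t{\left(D \right)} = -389791 - \frac{1}{2 \cdot 17} = -389791 - \frac{1}{2} \cdot \frac{1}{17} = -389791 - \frac{1}{34} = - \frac{13252895}{34}$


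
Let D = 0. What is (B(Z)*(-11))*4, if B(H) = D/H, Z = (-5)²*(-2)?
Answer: 0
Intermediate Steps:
Z = -50 (Z = 25*(-2) = -50)
B(H) = 0 (B(H) = 0/H = 0)
(B(Z)*(-11))*4 = (0*(-11))*4 = 0*4 = 0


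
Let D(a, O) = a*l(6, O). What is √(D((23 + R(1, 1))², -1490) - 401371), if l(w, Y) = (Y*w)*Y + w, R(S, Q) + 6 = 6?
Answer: √7046199203 ≈ 83942.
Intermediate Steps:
R(S, Q) = 0 (R(S, Q) = -6 + 6 = 0)
l(w, Y) = w + w*Y² (l(w, Y) = w*Y² + w = w + w*Y²)
D(a, O) = a*(6 + 6*O²) (D(a, O) = a*(6*(1 + O²)) = a*(6 + 6*O²))
√(D((23 + R(1, 1))², -1490) - 401371) = √(6*(23 + 0)²*(1 + (-1490)²) - 401371) = √(6*23²*(1 + 2220100) - 401371) = √(6*529*2220101 - 401371) = √(7046600574 - 401371) = √7046199203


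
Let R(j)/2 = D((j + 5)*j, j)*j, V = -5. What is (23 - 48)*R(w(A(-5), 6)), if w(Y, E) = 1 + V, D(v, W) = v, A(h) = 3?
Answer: -800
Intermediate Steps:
w(Y, E) = -4 (w(Y, E) = 1 - 5 = -4)
R(j) = 2*j²*(5 + j) (R(j) = 2*(((j + 5)*j)*j) = 2*(((5 + j)*j)*j) = 2*((j*(5 + j))*j) = 2*(j²*(5 + j)) = 2*j²*(5 + j))
(23 - 48)*R(w(A(-5), 6)) = (23 - 48)*(2*(-4)²*(5 - 4)) = -50*16 = -25*32 = -800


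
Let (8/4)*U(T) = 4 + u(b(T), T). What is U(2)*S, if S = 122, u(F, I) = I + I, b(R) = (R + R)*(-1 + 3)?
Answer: 488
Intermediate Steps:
b(R) = 4*R (b(R) = (2*R)*2 = 4*R)
u(F, I) = 2*I
U(T) = 2 + T (U(T) = (4 + 2*T)/2 = 2 + T)
U(2)*S = (2 + 2)*122 = 4*122 = 488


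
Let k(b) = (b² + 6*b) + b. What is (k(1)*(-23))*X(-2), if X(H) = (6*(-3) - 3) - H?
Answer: 3496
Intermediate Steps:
k(b) = b² + 7*b
X(H) = -21 - H (X(H) = (-18 - 3) - H = -21 - H)
(k(1)*(-23))*X(-2) = ((1*(7 + 1))*(-23))*(-21 - 1*(-2)) = ((1*8)*(-23))*(-21 + 2) = (8*(-23))*(-19) = -184*(-19) = 3496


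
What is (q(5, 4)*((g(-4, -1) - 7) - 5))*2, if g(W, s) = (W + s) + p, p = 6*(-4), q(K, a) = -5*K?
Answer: 2050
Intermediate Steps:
p = -24
g(W, s) = -24 + W + s (g(W, s) = (W + s) - 24 = -24 + W + s)
(q(5, 4)*((g(-4, -1) - 7) - 5))*2 = ((-5*5)*(((-24 - 4 - 1) - 7) - 5))*2 = -25*((-29 - 7) - 5)*2 = -25*(-36 - 5)*2 = -25*(-41)*2 = 1025*2 = 2050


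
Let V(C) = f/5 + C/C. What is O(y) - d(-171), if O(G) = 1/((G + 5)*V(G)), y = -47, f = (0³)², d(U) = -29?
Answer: 1217/42 ≈ 28.976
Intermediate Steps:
f = 0 (f = 0² = 0)
V(C) = 1 (V(C) = 0/5 + C/C = 0*(⅕) + 1 = 0 + 1 = 1)
O(G) = 1/(5 + G) (O(G) = 1/((G + 5)*1) = 1/((5 + G)*1) = 1/(5 + G))
O(y) - d(-171) = 1/(5 - 47) - 1*(-29) = 1/(-42) + 29 = -1/42 + 29 = 1217/42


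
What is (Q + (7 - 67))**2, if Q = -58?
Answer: 13924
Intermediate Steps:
(Q + (7 - 67))**2 = (-58 + (7 - 67))**2 = (-58 - 60)**2 = (-118)**2 = 13924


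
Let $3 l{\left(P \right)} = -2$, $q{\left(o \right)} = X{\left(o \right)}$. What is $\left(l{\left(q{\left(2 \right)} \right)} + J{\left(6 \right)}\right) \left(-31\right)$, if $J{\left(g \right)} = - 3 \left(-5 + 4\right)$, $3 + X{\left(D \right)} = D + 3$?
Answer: $- \frac{217}{3} \approx -72.333$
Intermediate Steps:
$X{\left(D \right)} = D$ ($X{\left(D \right)} = -3 + \left(D + 3\right) = -3 + \left(3 + D\right) = D$)
$q{\left(o \right)} = o$
$l{\left(P \right)} = - \frac{2}{3}$ ($l{\left(P \right)} = \frac{1}{3} \left(-2\right) = - \frac{2}{3}$)
$J{\left(g \right)} = 3$ ($J{\left(g \right)} = \left(-3\right) \left(-1\right) = 3$)
$\left(l{\left(q{\left(2 \right)} \right)} + J{\left(6 \right)}\right) \left(-31\right) = \left(- \frac{2}{3} + 3\right) \left(-31\right) = \frac{7}{3} \left(-31\right) = - \frac{217}{3}$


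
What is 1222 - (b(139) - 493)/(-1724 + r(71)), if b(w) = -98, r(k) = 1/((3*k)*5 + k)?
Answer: 797523470/652821 ≈ 1221.7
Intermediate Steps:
r(k) = 1/(16*k) (r(k) = 1/(15*k + k) = 1/(16*k))
1222 - (b(139) - 493)/(-1724 + r(71)) = 1222 - (-98 - 493)/(-1724 + (1/16)/71) = 1222 - (-591)/(-1724 + (1/16)*(1/71)) = 1222 - (-591)/(-1724 + 1/1136) = 1222 - (-591)/(-1958463/1136) = 1222 - (-591)*(-1136)/1958463 = 1222 - 1*223792/652821 = 1222 - 223792/652821 = 797523470/652821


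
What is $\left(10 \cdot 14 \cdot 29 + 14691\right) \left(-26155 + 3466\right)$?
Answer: $-425441439$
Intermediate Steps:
$\left(10 \cdot 14 \cdot 29 + 14691\right) \left(-26155 + 3466\right) = \left(140 \cdot 29 + 14691\right) \left(-22689\right) = \left(4060 + 14691\right) \left(-22689\right) = 18751 \left(-22689\right) = -425441439$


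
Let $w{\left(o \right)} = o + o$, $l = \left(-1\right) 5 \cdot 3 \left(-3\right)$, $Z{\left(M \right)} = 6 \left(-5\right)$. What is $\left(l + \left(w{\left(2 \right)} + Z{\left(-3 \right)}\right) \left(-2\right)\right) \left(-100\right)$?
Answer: $-9700$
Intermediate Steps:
$Z{\left(M \right)} = -30$
$l = 45$ ($l = \left(-5\right) 3 \left(-3\right) = \left(-15\right) \left(-3\right) = 45$)
$w{\left(o \right)} = 2 o$
$\left(l + \left(w{\left(2 \right)} + Z{\left(-3 \right)}\right) \left(-2\right)\right) \left(-100\right) = \left(45 + \left(2 \cdot 2 - 30\right) \left(-2\right)\right) \left(-100\right) = \left(45 + \left(4 - 30\right) \left(-2\right)\right) \left(-100\right) = \left(45 - -52\right) \left(-100\right) = \left(45 + 52\right) \left(-100\right) = 97 \left(-100\right) = -9700$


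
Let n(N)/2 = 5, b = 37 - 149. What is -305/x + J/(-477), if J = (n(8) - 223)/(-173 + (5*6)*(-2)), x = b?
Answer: 11291383/4149264 ≈ 2.7213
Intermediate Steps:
b = -112
n(N) = 10 (n(N) = 2*5 = 10)
x = -112
J = 213/233 (J = (10 - 223)/(-173 + (5*6)*(-2)) = -213/(-173 + 30*(-2)) = -213/(-173 - 60) = -213/(-233) = -213*(-1/233) = 213/233 ≈ 0.91416)
-305/x + J/(-477) = -305/(-112) + (213/233)/(-477) = -305*(-1/112) + (213/233)*(-1/477) = 305/112 - 71/37047 = 11291383/4149264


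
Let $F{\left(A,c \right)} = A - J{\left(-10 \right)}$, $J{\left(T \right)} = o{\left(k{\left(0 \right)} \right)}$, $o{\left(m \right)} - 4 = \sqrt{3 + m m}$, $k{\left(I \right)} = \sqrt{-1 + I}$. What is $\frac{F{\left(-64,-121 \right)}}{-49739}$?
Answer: $\frac{68}{49739} + \frac{\sqrt{2}}{49739} \approx 0.0013956$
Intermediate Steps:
$o{\left(m \right)} = 4 + \sqrt{3 + m^{2}}$ ($o{\left(m \right)} = 4 + \sqrt{3 + m m} = 4 + \sqrt{3 + m^{2}}$)
$J{\left(T \right)} = 4 + \sqrt{2}$ ($J{\left(T \right)} = 4 + \sqrt{3 + \left(\sqrt{-1 + 0}\right)^{2}} = 4 + \sqrt{3 + \left(\sqrt{-1}\right)^{2}} = 4 + \sqrt{3 + i^{2}} = 4 + \sqrt{3 - 1} = 4 + \sqrt{2}$)
$F{\left(A,c \right)} = -4 + A - \sqrt{2}$ ($F{\left(A,c \right)} = A - \left(4 + \sqrt{2}\right) = -4 + A - \sqrt{2}$)
$\frac{F{\left(-64,-121 \right)}}{-49739} = \frac{-4 - 64 - \sqrt{2}}{-49739} = \left(-68 - \sqrt{2}\right) \left(- \frac{1}{49739}\right) = \frac{68}{49739} + \frac{\sqrt{2}}{49739}$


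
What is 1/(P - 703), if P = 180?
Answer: -1/523 ≈ -0.0019120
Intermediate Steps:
1/(P - 703) = 1/(180 - 703) = 1/(-523) = -1/523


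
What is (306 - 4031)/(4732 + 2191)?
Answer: -3725/6923 ≈ -0.53806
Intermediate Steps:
(306 - 4031)/(4732 + 2191) = -3725/6923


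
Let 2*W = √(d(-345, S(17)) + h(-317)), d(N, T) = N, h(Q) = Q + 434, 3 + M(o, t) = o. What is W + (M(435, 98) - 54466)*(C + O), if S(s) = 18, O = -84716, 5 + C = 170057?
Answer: -4611045424 + I*√57 ≈ -4.611e+9 + 7.5498*I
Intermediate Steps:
C = 170052 (C = -5 + 170057 = 170052)
M(o, t) = -3 + o
h(Q) = 434 + Q
W = I*√57 (W = √(-345 + (434 - 317))/2 = √(-345 + 117)/2 = √(-228)/2 = (2*I*√57)/2 = I*√57 ≈ 7.5498*I)
W + (M(435, 98) - 54466)*(C + O) = I*√57 + ((-3 + 435) - 54466)*(170052 - 84716) = I*√57 + (432 - 54466)*85336 = I*√57 - 54034*85336 = I*√57 - 4611045424 = -4611045424 + I*√57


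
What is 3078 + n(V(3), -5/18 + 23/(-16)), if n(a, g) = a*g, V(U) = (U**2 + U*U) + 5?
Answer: 437551/144 ≈ 3038.5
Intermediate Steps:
V(U) = 5 + 2*U**2 (V(U) = (U**2 + U**2) + 5 = 2*U**2 + 5 = 5 + 2*U**2)
3078 + n(V(3), -5/18 + 23/(-16)) = 3078 + (5 + 2*3**2)*(-5/18 + 23/(-16)) = 3078 + (5 + 2*9)*(-5*1/18 + 23*(-1/16)) = 3078 + (5 + 18)*(-5/18 - 23/16) = 3078 + 23*(-247/144) = 3078 - 5681/144 = 437551/144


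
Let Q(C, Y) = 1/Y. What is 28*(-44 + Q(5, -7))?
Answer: -1236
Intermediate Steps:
28*(-44 + Q(5, -7)) = 28*(-44 + 1/(-7)) = 28*(-44 - ⅐) = 28*(-309/7) = -1236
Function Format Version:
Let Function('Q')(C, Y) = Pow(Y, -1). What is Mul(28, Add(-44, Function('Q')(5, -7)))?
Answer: -1236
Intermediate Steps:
Mul(28, Add(-44, Function('Q')(5, -7))) = Mul(28, Add(-44, Pow(-7, -1))) = Mul(28, Add(-44, Rational(-1, 7))) = Mul(28, Rational(-309, 7)) = -1236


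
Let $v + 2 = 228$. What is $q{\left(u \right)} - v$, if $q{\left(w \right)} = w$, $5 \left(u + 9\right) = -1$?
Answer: $- \frac{1176}{5} \approx -235.2$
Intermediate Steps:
$u = - \frac{46}{5}$ ($u = -9 + \frac{1}{5} \left(-1\right) = -9 - \frac{1}{5} = - \frac{46}{5} \approx -9.2$)
$v = 226$ ($v = -2 + 228 = 226$)
$q{\left(u \right)} - v = - \frac{46}{5} - 226 = - \frac{1176}{5}$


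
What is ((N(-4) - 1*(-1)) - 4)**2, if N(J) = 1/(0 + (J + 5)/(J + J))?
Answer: 121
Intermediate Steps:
N(J) = 2*J/(5 + J) (N(J) = 1/(0 + (5 + J)/((2*J))) = 1/(0 + (5 + J)*(1/(2*J))) = 1/(0 + (5 + J)/(2*J)) = 1/((5 + J)/(2*J)) = 2*J/(5 + J))
((N(-4) - 1*(-1)) - 4)**2 = ((2*(-4)/(5 - 4) - 1*(-1)) - 4)**2 = ((2*(-4)/1 + 1) - 4)**2 = ((2*(-4)*1 + 1) - 4)**2 = ((-8 + 1) - 4)**2 = (-7 - 4)**2 = (-11)**2 = 121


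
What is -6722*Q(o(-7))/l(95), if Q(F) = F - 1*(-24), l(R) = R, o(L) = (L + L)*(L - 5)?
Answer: -1290624/95 ≈ -13586.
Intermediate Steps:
o(L) = 2*L*(-5 + L) (o(L) = (2*L)*(-5 + L) = 2*L*(-5 + L))
Q(F) = 24 + F (Q(F) = F + 24 = 24 + F)
-6722*Q(o(-7))/l(95) = -6722/(95/(24 + 2*(-7)*(-5 - 7))) = -6722/(95/(24 + 2*(-7)*(-12))) = -6722/(95/(24 + 168)) = -6722/(95/192) = -6722/(95*(1/192)) = -6722/95/192 = -6722*192/95 = -1290624/95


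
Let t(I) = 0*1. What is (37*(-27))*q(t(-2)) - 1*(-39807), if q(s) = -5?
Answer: 44802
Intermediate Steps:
t(I) = 0
(37*(-27))*q(t(-2)) - 1*(-39807) = (37*(-27))*(-5) - 1*(-39807) = -999*(-5) + 39807 = 4995 + 39807 = 44802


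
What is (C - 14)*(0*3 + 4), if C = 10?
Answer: -16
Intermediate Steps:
(C - 14)*(0*3 + 4) = (10 - 14)*(0*3 + 4) = -4*(0 + 4) = -4*4 = -16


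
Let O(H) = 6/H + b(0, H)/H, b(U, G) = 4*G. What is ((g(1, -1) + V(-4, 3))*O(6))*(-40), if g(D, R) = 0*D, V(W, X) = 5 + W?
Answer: -200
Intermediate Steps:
g(D, R) = 0
O(H) = 4 + 6/H (O(H) = 6/H + (4*H)/H = 6/H + 4 = 4 + 6/H)
((g(1, -1) + V(-4, 3))*O(6))*(-40) = ((0 + (5 - 4))*(4 + 6/6))*(-40) = ((0 + 1)*(4 + 6*(⅙)))*(-40) = (1*(4 + 1))*(-40) = (1*5)*(-40) = 5*(-40) = -200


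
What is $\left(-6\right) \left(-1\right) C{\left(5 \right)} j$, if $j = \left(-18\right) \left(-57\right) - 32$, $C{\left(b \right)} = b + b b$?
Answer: $178920$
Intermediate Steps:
$C{\left(b \right)} = b + b^{2}$
$j = 994$ ($j = 1026 - 32 = 994$)
$\left(-6\right) \left(-1\right) C{\left(5 \right)} j = \left(-6\right) \left(-1\right) 5 \left(1 + 5\right) 994 = 6 \cdot 5 \cdot 6 \cdot 994 = 6 \cdot 30 \cdot 994 = 180 \cdot 994 = 178920$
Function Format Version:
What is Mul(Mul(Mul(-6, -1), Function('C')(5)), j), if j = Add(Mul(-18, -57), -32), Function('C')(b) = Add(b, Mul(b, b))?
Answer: 178920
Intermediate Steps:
Function('C')(b) = Add(b, Pow(b, 2))
j = 994 (j = Add(1026, -32) = 994)
Mul(Mul(Mul(-6, -1), Function('C')(5)), j) = Mul(Mul(Mul(-6, -1), Mul(5, Add(1, 5))), 994) = Mul(Mul(6, Mul(5, 6)), 994) = Mul(Mul(6, 30), 994) = Mul(180, 994) = 178920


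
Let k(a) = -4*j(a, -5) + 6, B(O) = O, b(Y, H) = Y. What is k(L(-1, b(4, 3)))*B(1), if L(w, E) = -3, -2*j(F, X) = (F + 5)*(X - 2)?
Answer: -22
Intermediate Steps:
j(F, X) = -(-2 + X)*(5 + F)/2 (j(F, X) = -(F + 5)*(X - 2)/2 = -(5 + F)*(-2 + X)/2 = -(-2 + X)*(5 + F)/2)
k(a) = -64 - 14*a (k(a) = -4*(5 + a - 5/2*(-5) - ½*a*(-5)) + 6 = -4*(5 + a + 25/2 + 5*a/2) + 6 = -4*(35/2 + 7*a/2) + 6 = (-70 - 14*a) + 6 = -64 - 14*a)
k(L(-1, b(4, 3)))*B(1) = (-64 - 14*(-3))*1 = (-64 + 42)*1 = -22*1 = -22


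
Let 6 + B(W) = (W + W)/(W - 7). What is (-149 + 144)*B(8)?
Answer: -50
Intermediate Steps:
B(W) = -6 + 2*W/(-7 + W) (B(W) = -6 + (W + W)/(W - 7) = -6 + (2*W)/(-7 + W) = -6 + 2*W/(-7 + W))
(-149 + 144)*B(8) = (-149 + 144)*(2*(21 - 2*8)/(-7 + 8)) = -10*(21 - 16)/1 = -10*5 = -5*10 = -50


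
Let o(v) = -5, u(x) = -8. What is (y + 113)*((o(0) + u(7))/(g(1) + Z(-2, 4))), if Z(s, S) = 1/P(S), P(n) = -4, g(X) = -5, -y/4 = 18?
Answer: 2132/21 ≈ 101.52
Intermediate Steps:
y = -72 (y = -4*18 = -72)
Z(s, S) = -¼ (Z(s, S) = 1/(-4) = -¼)
(y + 113)*((o(0) + u(7))/(g(1) + Z(-2, 4))) = (-72 + 113)*((-5 - 8)/(-5 - ¼)) = 41*(-13/(-21/4)) = 41*(-13*(-4/21)) = 41*(52/21) = 2132/21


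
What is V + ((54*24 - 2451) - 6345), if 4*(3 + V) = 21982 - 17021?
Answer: -25051/4 ≈ -6262.8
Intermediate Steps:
V = 4949/4 (V = -3 + (21982 - 17021)/4 = -3 + (¼)*4961 = -3 + 4961/4 = 4949/4 ≈ 1237.3)
V + ((54*24 - 2451) - 6345) = 4949/4 + ((54*24 - 2451) - 6345) = 4949/4 + ((1296 - 2451) - 6345) = 4949/4 + (-1155 - 6345) = 4949/4 - 7500 = -25051/4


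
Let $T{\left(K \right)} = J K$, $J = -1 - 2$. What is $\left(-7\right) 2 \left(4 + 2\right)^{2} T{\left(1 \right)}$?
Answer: $1512$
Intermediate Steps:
$J = -3$ ($J = -1 - 2 = -3$)
$T{\left(K \right)} = - 3 K$
$\left(-7\right) 2 \left(4 + 2\right)^{2} T{\left(1 \right)} = \left(-7\right) 2 \left(4 + 2\right)^{2} \left(\left(-3\right) 1\right) = - 14 \cdot 6^{2} \left(-3\right) = \left(-14\right) 36 \left(-3\right) = \left(-504\right) \left(-3\right) = 1512$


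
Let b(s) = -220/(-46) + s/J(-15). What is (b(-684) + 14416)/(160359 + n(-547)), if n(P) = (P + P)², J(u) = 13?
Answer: 613726/57971615 ≈ 0.010587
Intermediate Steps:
n(P) = 4*P² (n(P) = (2*P)² = 4*P²)
b(s) = 110/23 + s/13 (b(s) = -220/(-46) + s/13 = -220*(-1/46) + s*(1/13) = 110/23 + s/13)
(b(-684) + 14416)/(160359 + n(-547)) = ((110/23 + (1/13)*(-684)) + 14416)/(160359 + 4*(-547)²) = ((110/23 - 684/13) + 14416)/(160359 + 4*299209) = (-14302/299 + 14416)/(160359 + 1196836) = (4296082/299)/1357195 = (4296082/299)*(1/1357195) = 613726/57971615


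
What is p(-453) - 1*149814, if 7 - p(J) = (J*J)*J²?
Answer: -42110883488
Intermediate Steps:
p(J) = 7 - J⁴ (p(J) = 7 - J*J*J² = 7 - J²*J² = 7 - J⁴)
p(-453) - 1*149814 = (7 - 1*(-453)⁴) - 1*149814 = (7 - 1*42110733681) - 149814 = (7 - 42110733681) - 149814 = -42110733674 - 149814 = -42110883488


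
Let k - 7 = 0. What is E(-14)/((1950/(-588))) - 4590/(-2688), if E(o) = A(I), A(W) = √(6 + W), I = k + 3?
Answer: 73009/145600 ≈ 0.50144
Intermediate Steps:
k = 7 (k = 7 + 0 = 7)
I = 10 (I = 7 + 3 = 10)
E(o) = 4 (E(o) = √(6 + 10) = √16 = 4)
E(-14)/((1950/(-588))) - 4590/(-2688) = 4/((1950/(-588))) - 4590/(-2688) = 4/((1950*(-1/588))) - 4590*(-1/2688) = 4/(-325/98) + 765/448 = 4*(-98/325) + 765/448 = -392/325 + 765/448 = 73009/145600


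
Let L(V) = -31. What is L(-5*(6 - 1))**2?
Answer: 961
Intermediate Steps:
L(-5*(6 - 1))**2 = (-31)**2 = 961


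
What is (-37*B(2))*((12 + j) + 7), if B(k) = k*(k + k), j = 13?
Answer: -9472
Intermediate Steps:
B(k) = 2*k² (B(k) = k*(2*k) = 2*k²)
(-37*B(2))*((12 + j) + 7) = (-74*2²)*((12 + 13) + 7) = (-74*4)*(25 + 7) = -37*8*32 = -296*32 = -9472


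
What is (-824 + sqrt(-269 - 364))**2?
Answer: (824 - I*sqrt(633))**2 ≈ 6.7834e+5 - 41463.0*I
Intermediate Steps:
(-824 + sqrt(-269 - 364))**2 = (-824 + sqrt(-633))**2 = (-824 + I*sqrt(633))**2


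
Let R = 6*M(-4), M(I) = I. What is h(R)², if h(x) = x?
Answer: 576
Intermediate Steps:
R = -24 (R = 6*(-4) = -24)
h(R)² = (-24)² = 576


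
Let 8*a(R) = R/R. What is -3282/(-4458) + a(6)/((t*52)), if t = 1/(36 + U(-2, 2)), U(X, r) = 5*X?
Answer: 9495/11888 ≈ 0.79870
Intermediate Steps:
a(R) = 1/8 (a(R) = (R/R)/8 = (1/8)*1 = 1/8)
t = 1/26 (t = 1/(36 + 5*(-2)) = 1/(36 - 10) = 1/26 ≈ 0.038462)
-3282/(-4458) + a(6)/((t*52)) = -3282/(-4458) + 1/(8*(((1/26)*52))) = -3282*(-1/4458) + (1/8)/2 = 547/743 + (1/8)*(1/2) = 547/743 + 1/16 = 9495/11888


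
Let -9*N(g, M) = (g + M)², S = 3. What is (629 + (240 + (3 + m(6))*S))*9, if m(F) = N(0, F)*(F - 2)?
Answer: 7470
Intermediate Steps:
N(g, M) = -(M + g)²/9 (N(g, M) = -(g + M)²/9 = -(M + g)²/9)
m(F) = -F²*(-2 + F)/9 (m(F) = (-(F + 0)²/9)*(F - 2) = (-F²/9)*(-2 + F) = -F²*(-2 + F)/9)
(629 + (240 + (3 + m(6))*S))*9 = (629 + (240 + (3 + (⅑)*6²*(2 - 1*6))*3))*9 = (629 + (240 + (3 + (⅑)*36*(2 - 6))*3))*9 = (629 + (240 + (3 + (⅑)*36*(-4))*3))*9 = (629 + (240 + (3 - 16)*3))*9 = (629 + (240 - 13*3))*9 = (629 + (240 - 39))*9 = (629 + 201)*9 = 830*9 = 7470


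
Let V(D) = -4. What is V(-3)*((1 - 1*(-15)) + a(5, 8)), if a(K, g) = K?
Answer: -84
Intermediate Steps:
V(-3)*((1 - 1*(-15)) + a(5, 8)) = -4*((1 - 1*(-15)) + 5) = -4*((1 + 15) + 5) = -4*(16 + 5) = -4*21 = -84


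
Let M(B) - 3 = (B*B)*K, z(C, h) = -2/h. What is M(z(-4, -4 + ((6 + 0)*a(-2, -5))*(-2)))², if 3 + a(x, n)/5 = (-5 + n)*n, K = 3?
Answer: 35775172125225/3975015137536 ≈ 9.0000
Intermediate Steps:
a(x, n) = -15 + 5*n*(-5 + n) (a(x, n) = -15 + 5*((-5 + n)*n) = -15 + 5*(n*(-5 + n)) = -15 + 5*n*(-5 + n))
M(B) = 3 + 3*B² (M(B) = 3 + (B*B)*3 = 3 + B²*3 = 3 + 3*B²)
M(z(-4, -4 + ((6 + 0)*a(-2, -5))*(-2)))² = (3 + 3*(-2/(-4 + ((6 + 0)*(-15 - 25*(-5) + 5*(-5)²))*(-2)))²)² = (3 + 3*(-2/(-4 + (6*(-15 + 125 + 5*25))*(-2)))²)² = (3 + 3*(-2/(-4 + (6*(-15 + 125 + 125))*(-2)))²)² = (3 + 3*(-2/(-4 + (6*235)*(-2)))²)² = (3 + 3*(-2/(-4 + 1410*(-2)))²)² = (3 + 3*(-2/(-4 - 2820))²)² = (3 + 3*(-2/(-2824))²)² = (3 + 3*(-2*(-1/2824))²)² = (3 + 3*(1/1412)²)² = (3 + 3*(1/1993744))² = (3 + 3/1993744)² = (5981235/1993744)² = 35775172125225/3975015137536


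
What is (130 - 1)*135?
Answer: 17415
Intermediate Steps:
(130 - 1)*135 = 129*135 = 17415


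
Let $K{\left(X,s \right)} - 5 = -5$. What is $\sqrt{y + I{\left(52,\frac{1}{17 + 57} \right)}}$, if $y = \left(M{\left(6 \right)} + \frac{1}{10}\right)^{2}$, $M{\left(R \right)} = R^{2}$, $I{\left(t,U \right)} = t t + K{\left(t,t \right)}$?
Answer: $\frac{\sqrt{400721}}{10} \approx 63.303$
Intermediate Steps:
$K{\left(X,s \right)} = 0$ ($K{\left(X,s \right)} = 5 - 5 = 0$)
$I{\left(t,U \right)} = t^{2}$ ($I{\left(t,U \right)} = t t + 0 = t^{2} + 0 = t^{2}$)
$y = \frac{130321}{100}$ ($y = \left(6^{2} + \frac{1}{10}\right)^{2} = \left(36 + \frac{1}{10}\right)^{2} = \left(\frac{361}{10}\right)^{2} = \frac{130321}{100} \approx 1303.2$)
$\sqrt{y + I{\left(52,\frac{1}{17 + 57} \right)}} = \sqrt{\frac{130321}{100} + 52^{2}} = \sqrt{\frac{130321}{100} + 2704} = \sqrt{\frac{400721}{100}} = \frac{\sqrt{400721}}{10}$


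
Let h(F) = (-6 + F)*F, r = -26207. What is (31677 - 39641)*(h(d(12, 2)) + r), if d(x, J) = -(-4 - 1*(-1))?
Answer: 208784224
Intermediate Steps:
d(x, J) = 3 (d(x, J) = -(-4 + 1) = -1*(-3) = 3)
h(F) = F*(-6 + F)
(31677 - 39641)*(h(d(12, 2)) + r) = (31677 - 39641)*(3*(-6 + 3) - 26207) = -7964*(3*(-3) - 26207) = -7964*(-9 - 26207) = -7964*(-26216) = 208784224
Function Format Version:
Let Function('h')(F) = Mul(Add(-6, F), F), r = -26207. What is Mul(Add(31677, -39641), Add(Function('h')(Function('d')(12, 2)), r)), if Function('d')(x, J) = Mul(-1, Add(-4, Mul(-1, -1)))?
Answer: 208784224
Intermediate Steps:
Function('d')(x, J) = 3 (Function('d')(x, J) = Mul(-1, Add(-4, 1)) = Mul(-1, -3) = 3)
Function('h')(F) = Mul(F, Add(-6, F))
Mul(Add(31677, -39641), Add(Function('h')(Function('d')(12, 2)), r)) = Mul(Add(31677, -39641), Add(Mul(3, Add(-6, 3)), -26207)) = Mul(-7964, Add(Mul(3, -3), -26207)) = Mul(-7964, Add(-9, -26207)) = Mul(-7964, -26216) = 208784224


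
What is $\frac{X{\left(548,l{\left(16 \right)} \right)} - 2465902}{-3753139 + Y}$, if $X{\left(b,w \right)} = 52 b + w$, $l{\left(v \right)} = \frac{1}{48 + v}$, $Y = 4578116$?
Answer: $- \frac{155993983}{52798528} \approx -2.9545$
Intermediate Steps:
$X{\left(b,w \right)} = w + 52 b$
$\frac{X{\left(548,l{\left(16 \right)} \right)} - 2465902}{-3753139 + Y} = \frac{\left(\frac{1}{48 + 16} + 52 \cdot 548\right) - 2465902}{-3753139 + 4578116} = \frac{\left(\frac{1}{64} + 28496\right) - 2465902}{824977} = \left(\left(\frac{1}{64} + 28496\right) - 2465902\right) \frac{1}{824977} = \left(\frac{1823745}{64} - 2465902\right) \frac{1}{824977} = \left(- \frac{155993983}{64}\right) \frac{1}{824977} = - \frac{155993983}{52798528}$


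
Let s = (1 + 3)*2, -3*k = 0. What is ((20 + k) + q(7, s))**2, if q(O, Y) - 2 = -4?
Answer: 324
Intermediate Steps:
k = 0 (k = -1/3*0 = 0)
s = 8 (s = 4*2 = 8)
q(O, Y) = -2 (q(O, Y) = 2 - 4 = -2)
((20 + k) + q(7, s))**2 = ((20 + 0) - 2)**2 = (20 - 2)**2 = 18**2 = 324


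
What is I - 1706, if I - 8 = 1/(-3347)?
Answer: -5683207/3347 ≈ -1698.0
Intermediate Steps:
I = 26775/3347 (I = 8 + 1/(-3347) = 8 - 1/3347 = 26775/3347 ≈ 7.9997)
I - 1706 = 26775/3347 - 1706 = -5683207/3347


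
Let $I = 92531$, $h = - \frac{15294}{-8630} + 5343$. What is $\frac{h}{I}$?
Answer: $\frac{23062692}{399271265} \approx 0.057762$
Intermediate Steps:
$h = \frac{23062692}{4315}$ ($h = \left(-15294\right) \left(- \frac{1}{8630}\right) + 5343 = \frac{7647}{4315} + 5343 = \frac{23062692}{4315} \approx 5344.8$)
$\frac{h}{I} = \frac{23062692}{4315 \cdot 92531} = \frac{23062692}{4315} \cdot \frac{1}{92531} = \frac{23062692}{399271265}$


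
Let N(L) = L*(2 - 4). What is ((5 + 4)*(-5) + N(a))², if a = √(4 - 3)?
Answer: 2209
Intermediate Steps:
a = 1 (a = √1 = 1)
N(L) = -2*L (N(L) = L*(-2) = -2*L)
((5 + 4)*(-5) + N(a))² = ((5 + 4)*(-5) - 2*1)² = (9*(-5) - 2)² = (-45 - 2)² = (-47)² = 2209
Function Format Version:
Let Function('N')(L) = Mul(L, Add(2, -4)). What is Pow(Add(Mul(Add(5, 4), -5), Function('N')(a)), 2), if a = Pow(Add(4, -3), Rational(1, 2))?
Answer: 2209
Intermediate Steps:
a = 1 (a = Pow(1, Rational(1, 2)) = 1)
Function('N')(L) = Mul(-2, L) (Function('N')(L) = Mul(L, -2) = Mul(-2, L))
Pow(Add(Mul(Add(5, 4), -5), Function('N')(a)), 2) = Pow(Add(Mul(Add(5, 4), -5), Mul(-2, 1)), 2) = Pow(Add(Mul(9, -5), -2), 2) = Pow(Add(-45, -2), 2) = Pow(-47, 2) = 2209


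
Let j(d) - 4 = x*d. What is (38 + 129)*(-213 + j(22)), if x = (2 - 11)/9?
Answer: -38577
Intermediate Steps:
x = -1 (x = -9*⅑ = -1)
j(d) = 4 - d
(38 + 129)*(-213 + j(22)) = (38 + 129)*(-213 + (4 - 1*22)) = 167*(-213 + (4 - 22)) = 167*(-213 - 18) = 167*(-231) = -38577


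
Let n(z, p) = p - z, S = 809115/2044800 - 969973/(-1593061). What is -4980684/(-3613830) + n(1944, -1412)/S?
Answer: -9335838706141208018/2795695061682215 ≈ -3339.4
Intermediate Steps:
S = 218158022761/217166075520 (S = 809115*(1/2044800) - 969973*(-1/1593061) = 53941/136320 + 969973/1593061 = 218158022761/217166075520 ≈ 1.0046)
-4980684/(-3613830) + n(1944, -1412)/S = -4980684/(-3613830) + (-1412 - 1*1944)/(218158022761/217166075520) = -4980684*(-1/3613830) + (-1412 - 1944)*(217166075520/218158022761) = 17662/12815 - 3356*217166075520/218158022761 = 17662/12815 - 728809349445120/218158022761 = -9335838706141208018/2795695061682215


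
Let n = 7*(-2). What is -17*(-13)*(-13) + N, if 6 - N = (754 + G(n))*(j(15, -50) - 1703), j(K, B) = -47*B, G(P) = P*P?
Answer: -617517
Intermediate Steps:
n = -14
G(P) = P**2
N = -614644 (N = 6 - (754 + (-14)**2)*(-47*(-50) - 1703) = 6 - (754 + 196)*(2350 - 1703) = 6 - 950*647 = 6 - 1*614650 = 6 - 614650 = -614644)
-17*(-13)*(-13) + N = -17*(-13)*(-13) - 614644 = 221*(-13) - 614644 = -2873 - 614644 = -617517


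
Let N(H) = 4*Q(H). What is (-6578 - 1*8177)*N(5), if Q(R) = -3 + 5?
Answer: -118040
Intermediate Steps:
Q(R) = 2
N(H) = 8 (N(H) = 4*2 = 8)
(-6578 - 1*8177)*N(5) = (-6578 - 1*8177)*8 = (-6578 - 8177)*8 = -14755*8 = -118040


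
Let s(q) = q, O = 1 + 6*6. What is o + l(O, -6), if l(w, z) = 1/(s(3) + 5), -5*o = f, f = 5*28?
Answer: -223/8 ≈ -27.875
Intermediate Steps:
f = 140
O = 37 (O = 1 + 36 = 37)
o = -28 (o = -⅕*140 = -28)
l(w, z) = ⅛ (l(w, z) = 1/(3 + 5) = 1/8 = ⅛)
o + l(O, -6) = -28 + ⅛ = -223/8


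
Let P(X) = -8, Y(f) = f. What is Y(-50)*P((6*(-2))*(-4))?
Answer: 400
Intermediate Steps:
Y(-50)*P((6*(-2))*(-4)) = -50*(-8) = 400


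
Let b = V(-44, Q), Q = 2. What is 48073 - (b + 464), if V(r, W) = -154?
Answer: 47763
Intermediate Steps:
b = -154
48073 - (b + 464) = 48073 - (-154 + 464) = 48073 - 1*310 = 48073 - 310 = 47763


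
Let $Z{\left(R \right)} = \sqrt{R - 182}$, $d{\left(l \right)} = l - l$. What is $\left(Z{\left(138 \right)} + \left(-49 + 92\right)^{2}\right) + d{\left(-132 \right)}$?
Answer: $1849 + 2 i \sqrt{11} \approx 1849.0 + 6.6332 i$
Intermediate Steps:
$d{\left(l \right)} = 0$
$Z{\left(R \right)} = \sqrt{-182 + R}$
$\left(Z{\left(138 \right)} + \left(-49 + 92\right)^{2}\right) + d{\left(-132 \right)} = \left(\sqrt{-182 + 138} + \left(-49 + 92\right)^{2}\right) + 0 = \left(\sqrt{-44} + 43^{2}\right) + 0 = \left(2 i \sqrt{11} + 1849\right) + 0 = \left(1849 + 2 i \sqrt{11}\right) + 0 = 1849 + 2 i \sqrt{11}$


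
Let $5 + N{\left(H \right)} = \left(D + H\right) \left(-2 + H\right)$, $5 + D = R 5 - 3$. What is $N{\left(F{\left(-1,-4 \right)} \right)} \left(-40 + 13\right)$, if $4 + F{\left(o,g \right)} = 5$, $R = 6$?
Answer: $756$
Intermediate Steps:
$D = 22$ ($D = -5 + \left(6 \cdot 5 - 3\right) = -5 + \left(30 - 3\right) = -5 + 27 = 22$)
$F{\left(o,g \right)} = 1$ ($F{\left(o,g \right)} = -4 + 5 = 1$)
$N{\left(H \right)} = -5 + \left(-2 + H\right) \left(22 + H\right)$ ($N{\left(H \right)} = -5 + \left(22 + H\right) \left(-2 + H\right) = -5 + \left(-2 + H\right) \left(22 + H\right)$)
$N{\left(F{\left(-1,-4 \right)} \right)} \left(-40 + 13\right) = \left(-49 + 1^{2} + 20 \cdot 1\right) \left(-40 + 13\right) = \left(-49 + 1 + 20\right) \left(-27\right) = \left(-28\right) \left(-27\right) = 756$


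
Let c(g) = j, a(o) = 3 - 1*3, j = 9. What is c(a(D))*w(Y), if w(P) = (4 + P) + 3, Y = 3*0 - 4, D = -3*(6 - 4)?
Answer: 27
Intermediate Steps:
D = -6 (D = -3*2 = -6)
a(o) = 0 (a(o) = 3 - 3 = 0)
Y = -4 (Y = 0 - 4 = -4)
w(P) = 7 + P
c(g) = 9
c(a(D))*w(Y) = 9*(7 - 4) = 9*3 = 27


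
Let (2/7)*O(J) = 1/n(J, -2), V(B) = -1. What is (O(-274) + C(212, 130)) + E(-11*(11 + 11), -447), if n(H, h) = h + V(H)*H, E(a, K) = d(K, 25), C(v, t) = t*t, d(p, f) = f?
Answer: 9207207/544 ≈ 16925.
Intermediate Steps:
C(v, t) = t²
E(a, K) = 25
n(H, h) = h - H
O(J) = 7/(2*(-2 - J))
(O(-274) + C(212, 130)) + E(-11*(11 + 11), -447) = (7/(2*(-2 - 1*(-274))) + 130²) + 25 = (7/(2*(-2 + 274)) + 16900) + 25 = ((7/2)/272 + 16900) + 25 = ((7/2)*(1/272) + 16900) + 25 = (7/544 + 16900) + 25 = 9193607/544 + 25 = 9207207/544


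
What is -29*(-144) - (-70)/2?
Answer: 4211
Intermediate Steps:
-29*(-144) - (-70)/2 = 4176 - (-70)/2 = 4176 - 35*(-1) = 4176 + 35 = 4211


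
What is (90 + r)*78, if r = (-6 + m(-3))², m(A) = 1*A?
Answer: 13338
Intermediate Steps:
m(A) = A
r = 81 (r = (-6 - 3)² = (-9)² = 81)
(90 + r)*78 = (90 + 81)*78 = 171*78 = 13338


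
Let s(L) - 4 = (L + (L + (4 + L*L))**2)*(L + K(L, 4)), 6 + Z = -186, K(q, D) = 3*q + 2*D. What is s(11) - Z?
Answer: 962560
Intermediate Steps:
K(q, D) = 2*D + 3*q
Z = -192 (Z = -6 - 186 = -192)
s(L) = 4 + (8 + 4*L)*(L + (4 + L + L**2)**2) (s(L) = 4 + (L + (L + (4 + L*L))**2)*(L + (2*4 + 3*L)) = 4 + (L + (L + (4 + L**2))**2)*(L + (8 + 3*L)) = 4 + (L + (4 + L + L**2)**2)*(8 + 4*L) = 4 + (8 + 4*L)*(L + (4 + L + L**2)**2))
s(11) - Z = (132 + 4*11**5 + 16*11**4 + 52*11**3 + 108*11**2 + 136*11) - 1*(-192) = (132 + 4*161051 + 16*14641 + 52*1331 + 108*121 + 1496) + 192 = (132 + 644204 + 234256 + 69212 + 13068 + 1496) + 192 = 962368 + 192 = 962560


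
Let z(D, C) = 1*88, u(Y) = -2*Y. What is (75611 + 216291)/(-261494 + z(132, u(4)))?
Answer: -145951/130703 ≈ -1.1167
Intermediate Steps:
z(D, C) = 88
(75611 + 216291)/(-261494 + z(132, u(4))) = (75611 + 216291)/(-261494 + 88) = 291902/(-261406) = 291902*(-1/261406) = -145951/130703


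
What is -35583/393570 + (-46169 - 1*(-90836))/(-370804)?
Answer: -732712141/3474698340 ≈ -0.21087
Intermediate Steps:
-35583/393570 + (-46169 - 1*(-90836))/(-370804) = -35583*1/393570 + (-46169 + 90836)*(-1/370804) = -11861/131190 + 44667*(-1/370804) = -11861/131190 - 6381/52972 = -732712141/3474698340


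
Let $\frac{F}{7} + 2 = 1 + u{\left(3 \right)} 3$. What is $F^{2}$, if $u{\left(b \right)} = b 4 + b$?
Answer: $94864$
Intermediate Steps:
$u{\left(b \right)} = 5 b$ ($u{\left(b \right)} = 4 b + b = 5 b$)
$F = 308$ ($F = -14 + 7 \left(1 + 5 \cdot 3 \cdot 3\right) = -14 + 7 \left(1 + 15 \cdot 3\right) = -14 + 7 \left(1 + 45\right) = -14 + 7 \cdot 46 = -14 + 322 = 308$)
$F^{2} = 308^{2} = 94864$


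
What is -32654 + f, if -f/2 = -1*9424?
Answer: -13806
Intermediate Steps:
f = 18848 (f = -(-2)*9424 = -2*(-9424) = 18848)
-32654 + f = -32654 + 18848 = -13806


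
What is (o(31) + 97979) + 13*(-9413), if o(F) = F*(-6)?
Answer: -24576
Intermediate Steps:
o(F) = -6*F
(o(31) + 97979) + 13*(-9413) = (-6*31 + 97979) + 13*(-9413) = (-186 + 97979) - 122369 = 97793 - 122369 = -24576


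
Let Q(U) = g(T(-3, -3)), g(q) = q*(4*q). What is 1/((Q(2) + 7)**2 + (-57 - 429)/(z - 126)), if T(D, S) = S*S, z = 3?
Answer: 41/4492163 ≈ 9.1270e-6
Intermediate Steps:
T(D, S) = S**2
g(q) = 4*q**2
Q(U) = 324 (Q(U) = 4*((-3)**2)**2 = 4*9**2 = 4*81 = 324)
1/((Q(2) + 7)**2 + (-57 - 429)/(z - 126)) = 1/((324 + 7)**2 + (-57 - 429)/(3 - 126)) = 1/(331**2 - 486/(-123)) = 1/(109561 - 486*(-1/123)) = 1/(109561 + 162/41) = 1/(4492163/41) = 41/4492163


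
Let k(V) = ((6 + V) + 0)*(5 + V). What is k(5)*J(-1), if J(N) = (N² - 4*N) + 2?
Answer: 770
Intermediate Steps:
J(N) = 2 + N² - 4*N
k(V) = (5 + V)*(6 + V) (k(V) = (6 + V)*(5 + V) = (5 + V)*(6 + V))
k(5)*J(-1) = (30 + 5² + 11*5)*(2 + (-1)² - 4*(-1)) = (30 + 25 + 55)*(2 + 1 + 4) = 110*7 = 770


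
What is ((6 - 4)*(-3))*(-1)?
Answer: 6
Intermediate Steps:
((6 - 4)*(-3))*(-1) = (2*(-3))*(-1) = -6*(-1) = 6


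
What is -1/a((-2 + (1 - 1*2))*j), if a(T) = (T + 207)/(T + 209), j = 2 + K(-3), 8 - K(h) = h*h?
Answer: -103/102 ≈ -1.0098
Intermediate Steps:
K(h) = 8 - h² (K(h) = 8 - h*h = 8 - h²)
j = 1 (j = 2 + (8 - 1*(-3)²) = 2 + (8 - 1*9) = 2 + (8 - 9) = 2 - 1 = 1)
a(T) = (207 + T)/(209 + T)
-1/a((-2 + (1 - 1*2))*j) = -1/((207 + (-2 + (1 - 1*2))*1)/(209 + (-2 + (1 - 1*2))*1)) = -1/((207 + (-2 + (1 - 2))*1)/(209 + (-2 + (1 - 2))*1)) = -1/((207 + (-2 - 1)*1)/(209 + (-2 - 1)*1)) = -1/((207 - 3*1)/(209 - 3*1)) = -1/((207 - 3)/(209 - 3)) = -1/(204/206) = -1/((1/206)*204) = -1/102/103 = -1*103/102 = -103/102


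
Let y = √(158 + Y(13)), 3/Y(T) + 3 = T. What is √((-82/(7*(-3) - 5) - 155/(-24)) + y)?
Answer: √(5848050 + 60840*√15830)/780 ≈ 4.7110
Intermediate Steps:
Y(T) = 3/(-3 + T)
y = √15830/10 (y = √(158 + 3/(-3 + 13)) = √(158 + 3/10) = √(1583/10) = √15830/10 ≈ 12.582)
√((-82/(7*(-3) - 5) - 155/(-24)) + y) = √((-82/(7*(-3) - 5) - 155/(-24)) + √15830/10) = √((-82/(-21 - 5) - 155*(-1/24)) + √15830/10) = √((-82/(-26) + 155/24) + √15830/10) = √((-82*(-1/26) + 155/24) + √15830/10) = √((41/13 + 155/24) + √15830/10) = √(2999/312 + √15830/10)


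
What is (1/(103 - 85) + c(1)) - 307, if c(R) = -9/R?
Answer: -5687/18 ≈ -315.94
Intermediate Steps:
(1/(103 - 85) + c(1)) - 307 = (1/(103 - 85) - 9/1) - 307 = (1/18 - 9*1) - 307 = (1/18 - 9) - 307 = -161/18 - 307 = -5687/18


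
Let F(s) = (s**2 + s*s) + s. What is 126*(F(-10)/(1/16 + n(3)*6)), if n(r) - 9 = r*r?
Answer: 2880/13 ≈ 221.54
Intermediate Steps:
n(r) = 9 + r**2 (n(r) = 9 + r*r = 9 + r**2)
F(s) = s + 2*s**2 (F(s) = (s**2 + s**2) + s = 2*s**2 + s = s + 2*s**2)
126*(F(-10)/(1/16 + n(3)*6)) = 126*((-10*(1 + 2*(-10)))/(1/16 + (9 + 3**2)*6)) = 126*((-10*(1 - 20))/(1/16 + (9 + 9)*6)) = 126*((-10*(-19))/(1/16 + 18*6)) = 126*(190/(1/16 + 108)) = 126*(190/(1729/16)) = 126*(190*(16/1729)) = 126*(160/91) = 2880/13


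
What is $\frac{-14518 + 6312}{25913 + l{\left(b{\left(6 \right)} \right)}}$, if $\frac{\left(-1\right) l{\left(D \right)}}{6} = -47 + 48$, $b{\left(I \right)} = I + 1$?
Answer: $- \frac{8206}{25907} \approx -0.31675$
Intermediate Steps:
$b{\left(I \right)} = 1 + I$
$l{\left(D \right)} = -6$ ($l{\left(D \right)} = - 6 \left(-47 + 48\right) = \left(-6\right) 1 = -6$)
$\frac{-14518 + 6312}{25913 + l{\left(b{\left(6 \right)} \right)}} = \frac{-14518 + 6312}{25913 - 6} = - \frac{8206}{25907}$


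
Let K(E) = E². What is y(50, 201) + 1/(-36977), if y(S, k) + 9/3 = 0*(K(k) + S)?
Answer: -110932/36977 ≈ -3.0000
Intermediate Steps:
y(S, k) = -3 (y(S, k) = -3 + 0*(k² + S) = -3 + 0*(S + k²) = -3 + 0 = -3)
y(50, 201) + 1/(-36977) = -3 + 1/(-36977) = -3 - 1/36977 = -110932/36977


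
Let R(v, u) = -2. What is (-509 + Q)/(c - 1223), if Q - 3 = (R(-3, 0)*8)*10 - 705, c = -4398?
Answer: 1371/5621 ≈ 0.24391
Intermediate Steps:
Q = -862 (Q = 3 + (-2*8*10 - 705) = 3 + (-16*10 - 705) = 3 + (-160 - 705) = 3 - 865 = -862)
(-509 + Q)/(c - 1223) = (-509 - 862)/(-4398 - 1223) = -1371/(-5621) = -1371*(-1/5621) = 1371/5621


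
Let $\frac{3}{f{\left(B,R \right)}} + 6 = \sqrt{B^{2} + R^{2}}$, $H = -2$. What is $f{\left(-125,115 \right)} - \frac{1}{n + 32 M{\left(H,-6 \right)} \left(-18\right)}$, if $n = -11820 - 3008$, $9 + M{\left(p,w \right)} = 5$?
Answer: $\frac{127123}{180433268} + \frac{15 \sqrt{1154}}{28814} \approx 0.018389$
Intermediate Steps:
$M{\left(p,w \right)} = -4$ ($M{\left(p,w \right)} = -9 + 5 = -4$)
$f{\left(B,R \right)} = \frac{3}{-6 + \sqrt{B^{2} + R^{2}}}$
$n = -14828$ ($n = -11820 - 3008 = -14828$)
$f{\left(-125,115 \right)} - \frac{1}{n + 32 M{\left(H,-6 \right)} \left(-18\right)} = \frac{3}{-6 + \sqrt{\left(-125\right)^{2} + 115^{2}}} - \frac{1}{-14828 + 32 \left(-4\right) \left(-18\right)} = \frac{3}{-6 + \sqrt{15625 + 13225}} - \frac{1}{-14828 - -2304} = \frac{3}{-6 + \sqrt{28850}} - \frac{1}{-14828 + 2304} = \frac{3}{-6 + 5 \sqrt{1154}} - \frac{1}{-12524} = \frac{3}{-6 + 5 \sqrt{1154}} - - \frac{1}{12524} = \frac{3}{-6 + 5 \sqrt{1154}} + \frac{1}{12524} = \frac{1}{12524} + \frac{3}{-6 + 5 \sqrt{1154}}$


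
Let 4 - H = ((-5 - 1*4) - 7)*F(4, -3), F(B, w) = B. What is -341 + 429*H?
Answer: 28831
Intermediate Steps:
H = 68 (H = 4 - ((-5 - 1*4) - 7)*4 = 4 - ((-5 - 4) - 7)*4 = 4 - (-9 - 7)*4 = 4 - (-16)*4 = 4 - 1*(-64) = 4 + 64 = 68)
-341 + 429*H = -341 + 429*68 = -341 + 29172 = 28831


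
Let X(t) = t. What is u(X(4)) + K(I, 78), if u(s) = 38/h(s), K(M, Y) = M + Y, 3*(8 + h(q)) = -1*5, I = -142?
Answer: -1970/29 ≈ -67.931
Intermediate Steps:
h(q) = -29/3 (h(q) = -8 + (-1*5)/3 = -8 + (⅓)*(-5) = -8 - 5/3 = -29/3)
u(s) = -114/29 (u(s) = 38/(-29/3) = 38*(-3/29) = -114/29)
u(X(4)) + K(I, 78) = -114/29 + (-142 + 78) = -114/29 - 64 = -1970/29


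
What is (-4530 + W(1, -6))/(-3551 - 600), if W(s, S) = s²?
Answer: 647/593 ≈ 1.0911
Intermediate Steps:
(-4530 + W(1, -6))/(-3551 - 600) = (-4530 + 1²)/(-3551 - 600) = (-4530 + 1)/(-4151) = -4529*(-1/4151) = 647/593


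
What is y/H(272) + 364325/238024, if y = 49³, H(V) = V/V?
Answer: 28003649901/238024 ≈ 1.1765e+5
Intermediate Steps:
H(V) = 1
y = 117649
y/H(272) + 364325/238024 = 117649/1 + 364325/238024 = 117649*1 + 364325*(1/238024) = 117649 + 364325/238024 = 28003649901/238024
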